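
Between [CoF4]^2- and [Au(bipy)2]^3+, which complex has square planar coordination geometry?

[Au(bipy)2]^3+

For [CoF4]^2-: Ligand charges: each fluoride is −1. With an overall charge of −2 the cobalt centre must be in the +2 oxidation state. Co sits in group 9, so the d-electron count is 9 − 2 = 7. For a high-spin 3d d⁷ ion with weak-field ligands the small Δₜ gives little square-planar CFSE advantage, so four ligands adopt the sterically favoured tetrahedral geometry. → tetrahedral.
For [Au(bipy)2]^3+: Summing ligand charges against the +3 overall charge gives an oxidation state of +3 for gold. Gold is a group-11 element; Au(III) is therefore d⁸. A 5d d⁸ ion has a large crystal-field splitting; square planar leaves the high-energy d_{x²−y²} orbital empty and maximises CFSE. → square planar.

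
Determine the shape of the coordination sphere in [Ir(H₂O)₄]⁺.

square planar

Water is neutral; balancing the +1 overall charge requires Ir(I).
Iridium is a group-9 element; Ir(I) is therefore d⁸.
Coordination number: 4.
A 5d d⁸ ion has a large crystal-field splitting; square planar leaves the high-energy d_{x²−y²} orbital empty and maximises CFSE.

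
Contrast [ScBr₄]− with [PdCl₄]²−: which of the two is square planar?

[PdCl₄]²−

For [ScBr₄]−: Each bromide is −1; balancing the −1 overall charge requires Sc(III). Group 3 minus oxidation state 3 gives a d⁰ configuration. A d⁰ ion has no crystal-field stabilisation preference between square planar and tetrahedral, so four ligands adopt the sterically favoured tetrahedral geometry. → tetrahedral.
For [PdCl₄]²−: Summing ligand charges against the −2 overall charge gives an oxidation state of +2 for palladium. Group 10 minus oxidation state 2 gives a d⁸ configuration. A 4d d⁸ ion has a large crystal-field splitting; square planar leaves the high-energy d_{x²−y²} orbital empty and maximises CFSE. → square planar.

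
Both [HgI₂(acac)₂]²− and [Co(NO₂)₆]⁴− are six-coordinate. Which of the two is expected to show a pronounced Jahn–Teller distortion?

[Co(NO₂)₆]⁴−

[HgI₂(acac)₂]²−: Each iodide is −1; each acetylacetonate is −1; balancing the −2 overall charge requires Hg(II). Mercury is a group-12 element; Hg(II) is therefore d¹⁰. The d¹⁰ configuration leaves the e_g set evenly filled (or empty) — no strong Jahn–Teller driving force.
[Co(NO₂)₆]⁴−: Each nitro (N-bound nitrite) is −1; balancing the −4 overall charge requires Co(II). Group 9 minus oxidation state 2 gives a d⁷ configuration. Nitro (N-bound nitrite) is a strong-field ligand (high in the spectrochemical series) for a first-row metal, so the complex is low-spin. The t₂g⁶e_g¹ (low-spin) configuration has an unevenly filled e_g set; the Jahn–Teller theorem predicts a tetragonal distortion (typically axial elongation) to lift the degeneracy.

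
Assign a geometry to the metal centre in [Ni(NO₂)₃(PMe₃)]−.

Summing ligand charges against the −1 overall charge gives an oxidation state of +2 for nickel.
Nickel is a group-10 element; Ni(II) is therefore d⁸.
Coordination number: 4.
Nitro (N-bound nitrite) and trimethylphosphine are strong-field ligands (high in the spectrochemical series).
A 3d d⁸ ion with strong-field ligands gains enough CFSE to favour square planar over tetrahedral.

square planar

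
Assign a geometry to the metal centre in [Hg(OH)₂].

linear

Ligand charges: each hydroxide is −1. With an overall charge of 0 the mercury centre must be in the +2 oxidation state.
Group 12 minus oxidation state 2 gives a d¹⁰ configuration.
Coordination number: 2.
A d¹⁰ ion with only two ligands adopts a linear arrangement (sp hybridisation; no CFSE preference).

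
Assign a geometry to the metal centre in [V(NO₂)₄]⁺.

tetrahedral

Each nitro (N-bound nitrite) is −1; balancing the +1 overall charge requires V(V).
Vanadium is a group-5 element; V(V) is therefore d⁰.
With 4 monodentate ligands the coordination number is 4.
A d⁰ ion has no crystal-field stabilisation preference between square planar and tetrahedral, so four ligands adopt the sterically favoured tetrahedral geometry.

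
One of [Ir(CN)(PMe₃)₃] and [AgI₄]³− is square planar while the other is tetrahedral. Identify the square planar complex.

For [Ir(CN)(PMe₃)₃]: Ligand charges: each cyanide is −1; trimethylphosphine is neutral. With an overall charge of 0 the iridium centre must be in the +1 oxidation state. Group 9 minus oxidation state 1 gives a d⁸ configuration. A 5d d⁸ ion has a large crystal-field splitting; square planar leaves the high-energy d_{x²−y²} orbital empty and maximises CFSE. → square planar.
For [AgI₄]³−: Each iodide is −1; balancing the −3 overall charge requires Ag(I). Ag sits in group 11, so the d-electron count is 11 − 1 = 10. A d¹⁰ ion has no crystal-field stabilisation preference between square planar and tetrahedral, so four ligands adopt the sterically favoured tetrahedral geometry. → tetrahedral.

[Ir(CN)(PMe₃)₃]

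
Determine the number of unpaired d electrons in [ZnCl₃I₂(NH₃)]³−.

Ligand charges: each chloride is −1; each iodide is −1; ammonia is neutral. With an overall charge of −3 the zinc centre must be in the +2 oxidation state.
Zn sits in group 12, so the d-electron count is 12 − 2 = 10.
In an octahedral field the d¹⁰ configuration is t₂g⁶e_g⁴, giving 0 unpaired electrons.

0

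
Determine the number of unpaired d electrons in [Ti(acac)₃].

1

Each acetylacetonate is −1; balancing the 0 overall charge requires Ti(III).
Titanium is a group-4 element; Ti(III) is therefore d¹.
Counting donor atoms: 3×acetylacetonate (bidentate) → 6 donors. Coordination number = 6.
In an octahedral field the d¹ configuration is t₂g¹e_g⁰ (only one arrangement possible), giving 1 unpaired electron.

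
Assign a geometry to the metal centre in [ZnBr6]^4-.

octahedral

Each bromide is −1; balancing the −4 overall charge requires Zn(II).
Zn sits in group 12, so the d-electron count is 12 − 2 = 10.
Coordination number: 6.
Six donors around a single metal centre give an octahedral coordination sphere.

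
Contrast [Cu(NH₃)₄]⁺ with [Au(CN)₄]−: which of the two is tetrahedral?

For [Cu(NH₃)₄]⁺: Ammonia is neutral; balancing the +1 overall charge requires Cu(I). Cu sits in group 11, so the d-electron count is 11 − 1 = 10. A d¹⁰ ion has no crystal-field stabilisation preference between square planar and tetrahedral, so four ligands adopt the sterically favoured tetrahedral geometry. → tetrahedral.
For [Au(CN)₄]−: Summing ligand charges against the −1 overall charge gives an oxidation state of +3 for gold. Au sits in group 11, so the d-electron count is 11 − 3 = 8. A 5d d⁸ ion has a large crystal-field splitting; square planar leaves the high-energy d_{x²−y²} orbital empty and maximises CFSE. → square planar.

[Cu(NH₃)₄]⁺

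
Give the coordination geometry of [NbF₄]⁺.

Ligand charges: each fluoride is −1. With an overall charge of +1 the niobium centre must be in the +5 oxidation state.
Group 5 minus oxidation state 5 gives a d⁰ configuration.
Coordination number: 4.
A d⁰ ion has no crystal-field stabilisation preference between square planar and tetrahedral, so four ligands adopt the sterically favoured tetrahedral geometry.

tetrahedral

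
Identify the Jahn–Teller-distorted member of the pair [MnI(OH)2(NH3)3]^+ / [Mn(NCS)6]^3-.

[Mn(NCS)6]^3-

[MnI(OH)2(NH3)3]^+: Each iodide is −1; each hydroxide is −1; ammonia is neutral; balancing the +1 overall charge requires Mn(IV). Manganese is a group-7 element; Mn(IV) is therefore d³. The d³ configuration leaves the e_g set evenly filled (or empty) — no strong Jahn–Teller driving force.
[Mn(NCS)6]^3-: Each isothiocyanate is −1; balancing the −3 overall charge requires Mn(III). Mn sits in group 7, so the d-electron count is 7 − 3 = 4. Isothiocyanate is a weak-field ligand for a first-row metal, so the complex is high-spin. The t₂g³e_g¹ (high-spin) configuration has an unevenly filled e_g set; the Jahn–Teller theorem predicts a tetragonal distortion (typically axial elongation) to lift the degeneracy.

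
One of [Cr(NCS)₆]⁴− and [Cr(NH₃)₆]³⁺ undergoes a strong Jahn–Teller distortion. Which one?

[Cr(NCS)₆]⁴−

[Cr(NCS)₆]⁴−: Ligand charges: each isothiocyanate is −1. With an overall charge of −4 the chromium centre must be in the +2 oxidation state. Chromium is a group-6 element; Cr(II) is therefore d⁴. Isothiocyanate is a weak-field ligand for a first-row metal, so the complex is high-spin. The t₂g³e_g¹ (high-spin) configuration has an unevenly filled e_g set; the Jahn–Teller theorem predicts a tetragonal distortion (typically axial elongation) to lift the degeneracy.
[Cr(NH₃)₆]³⁺: Ligand charges: ammonia is neutral. With an overall charge of +3 the chromium centre must be in the +3 oxidation state. Cr sits in group 6, so the d-electron count is 6 − 3 = 3. The d³ configuration leaves the e_g set evenly filled (or empty) — no strong Jahn–Teller driving force.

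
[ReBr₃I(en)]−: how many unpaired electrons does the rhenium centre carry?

2 unpaired electrons

Summing ligand charges against the −1 overall charge gives an oxidation state of +3 for rhenium.
Re sits in group 7, so the d-electron count is 7 − 3 = 4.
Counting donor atoms: 3×bromide (monodentate) → 3 donors; 1×iodide (monodentate) → 1 donor; 1×ethylenediamine (bidentate) → 2 donors. Coordination number = 6.
The spin state decides the count: a 5d ion has a large Δₒ and is invariably low-spin.
An octahedral low-spin d⁴ ion is t₂g⁴e_g⁰, giving 2 unpaired electrons.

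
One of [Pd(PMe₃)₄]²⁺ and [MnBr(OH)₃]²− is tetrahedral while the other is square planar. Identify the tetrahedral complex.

For [Pd(PMe₃)₄]²⁺: Trimethylphosphine is neutral; balancing the +2 overall charge requires Pd(II). Group 10 minus oxidation state 2 gives a d⁸ configuration. A 4d d⁸ ion has a large crystal-field splitting; square planar leaves the high-energy d_{x²−y²} orbital empty and maximises CFSE. → square planar.
For [MnBr(OH)₃]²−: Summing ligand charges against the −2 overall charge gives an oxidation state of +2 for manganese. Mn sits in group 7, so the d-electron count is 7 − 2 = 5. A high-spin d⁵ ion has zero CFSE in either geometry, so four ligands adopt the sterically favoured tetrahedral geometry. → tetrahedral.

[MnBr(OH)₃]²−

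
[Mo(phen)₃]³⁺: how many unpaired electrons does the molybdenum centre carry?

Ligand charges: 1,10-phenanthroline is neutral. With an overall charge of +3 the molybdenum centre must be in the +3 oxidation state.
Molybdenum is a group-6 element; Mo(III) is therefore d³.
Counting donor atoms: 3×1,10-phenanthroline (bidentate) → 6 donors. Coordination number = 6.
In an octahedral field the d³ configuration is t₂g³e_g⁰ (only one arrangement possible), giving 3 unpaired electrons.

3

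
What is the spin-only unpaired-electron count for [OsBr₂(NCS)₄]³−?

Ligand charges: each bromide is −1; each isothiocyanate is −1. With an overall charge of −3 the osmium centre must be in the +3 oxidation state.
Os sits in group 8, so the d-electron count is 8 − 3 = 5.
The spin state decides the count: a 5d ion has a large Δₒ and is invariably low-spin.
An octahedral low-spin d⁵ ion is t₂g⁵e_g⁰, giving 1 unpaired electron.

1 unpaired electron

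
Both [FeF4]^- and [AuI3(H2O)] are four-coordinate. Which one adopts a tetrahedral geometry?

For [FeF4]^-: Ligand charges: each fluoride is −1. With an overall charge of −1 the iron centre must be in the +3 oxidation state. Fe sits in group 8, so the d-electron count is 8 − 3 = 5. A high-spin d⁵ ion has zero CFSE in either geometry, so four ligands adopt the sterically favoured tetrahedral geometry. → tetrahedral.
For [AuI3(H2O)]: Ligand charges: each iodide is −1; water is neutral. With an overall charge of 0 the gold centre must be in the +3 oxidation state. Gold is a group-11 element; Au(III) is therefore d⁸. A 5d d⁸ ion has a large crystal-field splitting; square planar leaves the high-energy d_{x²−y²} orbital empty and maximises CFSE. → square planar.

[FeF4]^-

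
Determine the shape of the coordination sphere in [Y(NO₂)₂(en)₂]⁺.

octahedral

Each nitro (N-bound nitrite) is −1; ethylenediamine is neutral; balancing the +1 overall charge requires Y(III).
Yttrium is a group-3 element; Y(III) is therefore d⁰.
Counting donor atoms: 2×nitro (N-bound nitrite) (monodentate) → 2 donors; 2×ethylenediamine (bidentate) → 4 donors. Coordination number = 6.
Six donors around a single metal centre give an octahedral coordination sphere.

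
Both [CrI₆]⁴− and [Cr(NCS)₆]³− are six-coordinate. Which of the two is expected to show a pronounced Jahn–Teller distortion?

[CrI₆]⁴−

[CrI₆]⁴−: Ligand charges: each iodide is −1. With an overall charge of −4 the chromium centre must be in the +2 oxidation state. Cr sits in group 6, so the d-electron count is 6 − 2 = 4. Iodide is a weak-field ligand for a first-row metal, so the complex is high-spin. The t₂g³e_g¹ (high-spin) configuration has an unevenly filled e_g set; the Jahn–Teller theorem predicts a tetragonal distortion (typically axial elongation) to lift the degeneracy.
[Cr(NCS)₆]³−: Ligand charges: each isothiocyanate is −1. With an overall charge of −3 the chromium centre must be in the +3 oxidation state. Cr sits in group 6, so the d-electron count is 6 − 3 = 3. The d³ configuration leaves the e_g set evenly filled (or empty) — no strong Jahn–Teller driving force.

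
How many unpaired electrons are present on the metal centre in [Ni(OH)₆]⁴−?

2

Summing ligand charges against the −4 overall charge gives an oxidation state of +2 for nickel.
Ni sits in group 10, so the d-electron count is 10 − 2 = 8.
In an octahedral field the d⁸ configuration is t₂g⁶e_g² (only one arrangement possible), giving 2 unpaired electrons.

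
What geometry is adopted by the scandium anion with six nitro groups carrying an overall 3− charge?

Each nitro (N-bound nitrite) is −1; balancing the −3 overall charge requires Sc(III).
Group 3 minus oxidation state 3 gives a d⁰ configuration.
With 6 monodentate ligands the coordination number is 6.
Six donors around a single metal centre give an octahedral coordination sphere.

octahedral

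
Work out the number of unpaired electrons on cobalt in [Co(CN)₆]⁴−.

Ligand charges: each cyanide is −1. With an overall charge of −4 the cobalt centre must be in the +2 oxidation state.
Co sits in group 9, so the d-electron count is 9 − 2 = 7.
The spin state decides the count: Cyanide is a strong-field ligand (high in the spectrochemical series) for a first-row metal, so the complex is low-spin.
An octahedral low-spin d⁷ ion is t₂g⁶e_g¹, giving 1 unpaired electron.

1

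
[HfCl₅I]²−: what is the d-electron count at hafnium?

Each chloride is −1; each iodide is −1; balancing the −2 overall charge requires Hf(IV).
Hf sits in group 4, so the d-electron count is 4 − 4 = 0.

d⁰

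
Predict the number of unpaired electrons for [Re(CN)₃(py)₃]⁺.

Summing ligand charges against the +1 overall charge gives an oxidation state of +4 for rhenium.
Re sits in group 7, so the d-electron count is 7 − 4 = 3.
In an octahedral field the d³ configuration is t₂g³e_g⁰ (only one arrangement possible), giving 3 unpaired electrons.

3 unpaired electrons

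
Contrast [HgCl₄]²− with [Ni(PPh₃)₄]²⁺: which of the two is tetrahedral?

[HgCl₄]²−

For [HgCl₄]²−: Ligand charges: each chloride is −1. With an overall charge of −2 the mercury centre must be in the +2 oxidation state. Mercury is a group-12 element; Hg(II) is therefore d¹⁰. A d¹⁰ ion has no crystal-field stabilisation preference between square planar and tetrahedral, so four ligands adopt the sterically favoured tetrahedral geometry. → tetrahedral.
For [Ni(PPh₃)₄]²⁺: Summing ligand charges against the +2 overall charge gives an oxidation state of +2 for nickel. Group 10 minus oxidation state 2 gives a d⁸ configuration. Triphenylphosphine is a strong-field ligand (high in the spectrochemical series). A 3d d⁸ ion with strong-field ligands gains enough CFSE to favour square planar over tetrahedral. → square planar.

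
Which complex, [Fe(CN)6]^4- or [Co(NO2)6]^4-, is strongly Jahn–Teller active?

[Co(NO2)6]^4-

[Fe(CN)6]^4-: Ligand charges: each cyanide is −1. With an overall charge of −4 the iron centre must be in the +2 oxidation state. Group 8 minus oxidation state 2 gives a d⁶ configuration. Cyanide is a strong-field ligand (high in the spectrochemical series) for a first-row metal, so the complex is low-spin. The d⁶ configuration leaves the e_g set evenly filled (or empty) — no strong Jahn–Teller driving force.
[Co(NO2)6]^4-: Summing ligand charges against the −4 overall charge gives an oxidation state of +2 for cobalt. Cobalt is a group-9 element; Co(II) is therefore d⁷. Nitro (N-bound nitrite) is a strong-field ligand (high in the spectrochemical series) for a first-row metal, so the complex is low-spin. The t₂g⁶e_g¹ (low-spin) configuration has an unevenly filled e_g set; the Jahn–Teller theorem predicts a tetragonal distortion (typically axial elongation) to lift the degeneracy.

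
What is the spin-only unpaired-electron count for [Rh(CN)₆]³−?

0 unpaired electrons

Summing ligand charges against the −3 overall charge gives an oxidation state of +3 for rhodium.
Rh sits in group 9, so the d-electron count is 9 − 3 = 6.
The spin state decides the count: a 4d ion has a large Δₒ and is invariably low-spin.
An octahedral low-spin d⁶ ion is t₂g⁶e_g⁰, giving 0 unpaired electrons.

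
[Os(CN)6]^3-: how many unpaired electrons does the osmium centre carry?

1

Each cyanide is −1; balancing the −3 overall charge requires Os(III).
Group 8 minus oxidation state 3 gives a d⁵ configuration.
The spin state decides the count: a 5d ion has a large Δₒ and is invariably low-spin.
An octahedral low-spin d⁵ ion is t₂g⁵e_g⁰, giving 1 unpaired electron.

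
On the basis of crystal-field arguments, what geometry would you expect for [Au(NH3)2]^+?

linear

Summing ligand charges against the +1 overall charge gives an oxidation state of +1 for gold.
Au sits in group 11, so the d-electron count is 11 − 1 = 10.
Coordination number: 2.
A d¹⁰ ion with only two ligands adopts a linear arrangement (sp hybridisation; no CFSE preference).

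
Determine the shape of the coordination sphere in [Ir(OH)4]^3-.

Ligand charges: each hydroxide is −1. With an overall charge of −3 the iridium centre must be in the +1 oxidation state.
Ir sits in group 9, so the d-electron count is 9 − 1 = 8.
With 4 monodentate ligands the coordination number is 4.
A 5d d⁸ ion has a large crystal-field splitting; square planar leaves the high-energy d_{x²−y²} orbital empty and maximises CFSE.

square planar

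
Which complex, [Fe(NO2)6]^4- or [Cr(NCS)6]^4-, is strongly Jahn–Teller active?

[Cr(NCS)6]^4-

[Fe(NO2)6]^4-: Ligand charges: each nitro (N-bound nitrite) is −1. With an overall charge of −4 the iron centre must be in the +2 oxidation state. Fe sits in group 8, so the d-electron count is 8 − 2 = 6. Nitro (N-bound nitrite) is a strong-field ligand (high in the spectrochemical series) for a first-row metal, so the complex is low-spin. The d⁶ configuration leaves the e_g set evenly filled (or empty) — no strong Jahn–Teller driving force.
[Cr(NCS)6]^4-: Each isothiocyanate is −1; balancing the −4 overall charge requires Cr(II). Group 6 minus oxidation state 2 gives a d⁴ configuration. Isothiocyanate is a weak-field ligand for a first-row metal, so the complex is high-spin. The t₂g³e_g¹ (high-spin) configuration has an unevenly filled e_g set; the Jahn–Teller theorem predicts a tetragonal distortion (typically axial elongation) to lift the degeneracy.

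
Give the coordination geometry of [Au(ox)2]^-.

square planar

Ligand charges: each oxalate is −2. With an overall charge of −1 the gold centre must be in the +3 oxidation state.
Group 11 minus oxidation state 3 gives a d⁸ configuration.
Counting donor atoms: 2×oxalate (bidentate) → 4 donors. Coordination number = 4.
A 5d d⁸ ion has a large crystal-field splitting; square planar leaves the high-energy d_{x²−y²} orbital empty and maximises CFSE.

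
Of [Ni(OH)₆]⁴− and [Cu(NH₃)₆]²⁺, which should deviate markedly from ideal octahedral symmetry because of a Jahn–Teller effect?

[Ni(OH)₆]⁴−: Each hydroxide is −1; balancing the −4 overall charge requires Ni(II). Group 10 minus oxidation state 2 gives a d⁸ configuration. The d⁸ configuration leaves the e_g set evenly filled (or empty) — no strong Jahn–Teller driving force.
[Cu(NH₃)₆]²⁺: Summing ligand charges against the +2 overall charge gives an oxidation state of +2 for copper. Group 11 minus oxidation state 2 gives a d⁹ configuration. The t₂g⁶e_g³ configuration has an unevenly filled e_g set; the Jahn–Teller theorem predicts a tetragonal distortion (typically axial elongation) to lift the degeneracy.

[Cu(NH₃)₆]²⁺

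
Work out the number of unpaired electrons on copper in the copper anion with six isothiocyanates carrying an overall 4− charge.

1

Summing ligand charges against the −4 overall charge gives an oxidation state of +2 for copper.
Group 11 minus oxidation state 2 gives a d⁹ configuration.
In an octahedral field the d⁹ configuration is t₂g⁶e_g³ (only one arrangement possible), giving 1 unpaired electron.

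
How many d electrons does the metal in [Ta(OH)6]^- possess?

Ligand charges: each hydroxide is −1. With an overall charge of −1 the tantalum centre must be in the +5 oxidation state.
Ta sits in group 5, so the d-electron count is 5 − 5 = 0.

d0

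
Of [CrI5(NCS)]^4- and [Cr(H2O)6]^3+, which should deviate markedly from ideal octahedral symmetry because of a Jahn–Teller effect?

[CrI5(NCS)]^4-

[CrI5(NCS)]^4-: Ligand charges: each iodide is −1; each isothiocyanate is −1. With an overall charge of −4 the chromium centre must be in the +2 oxidation state. Chromium is a group-6 element; Cr(II) is therefore d⁴. Iodide and isothiocyanate are weak-field ligands for a first-row metal, so the complex is high-spin. The t₂g³e_g¹ (high-spin) configuration has an unevenly filled e_g set; the Jahn–Teller theorem predicts a tetragonal distortion (typically axial elongation) to lift the degeneracy.
[Cr(H2O)6]^3+: Summing ligand charges against the +3 overall charge gives an oxidation state of +3 for chromium. Group 6 minus oxidation state 3 gives a d³ configuration. The d³ configuration leaves the e_g set evenly filled (or empty) — no strong Jahn–Teller driving force.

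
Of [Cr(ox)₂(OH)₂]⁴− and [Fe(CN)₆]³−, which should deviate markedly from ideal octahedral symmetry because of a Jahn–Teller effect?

[Cr(ox)₂(OH)₂]⁴−: Each oxalate is −2; each hydroxide is −1; balancing the −4 overall charge requires Cr(II). Chromium is a group-6 element; Cr(II) is therefore d⁴. Hydroxide and oxalate are weak-field ligands for a first-row metal, so the complex is high-spin. The t₂g³e_g¹ (high-spin) configuration has an unevenly filled e_g set; the Jahn–Teller theorem predicts a tetragonal distortion (typically axial elongation) to lift the degeneracy.
[Fe(CN)₆]³−: Each cyanide is −1; balancing the −3 overall charge requires Fe(III). Iron is a group-8 element; Fe(III) is therefore d⁵. Cyanide is a strong-field ligand (high in the spectrochemical series) for a first-row metal, so the complex is low-spin. The d⁵ configuration leaves the e_g set evenly filled (or empty) — no strong Jahn–Teller driving force.

[Cr(ox)₂(OH)₂]⁴−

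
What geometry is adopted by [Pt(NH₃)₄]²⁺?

Ammonia is neutral; balancing the +2 overall charge requires Pt(II).
Group 10 minus oxidation state 2 gives a d⁸ configuration.
With 4 monodentate ligands the coordination number is 4.
A 5d d⁸ ion has a large crystal-field splitting; square planar leaves the high-energy d_{x²−y²} orbital empty and maximises CFSE.

square planar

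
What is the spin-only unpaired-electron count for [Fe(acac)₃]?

Each acetylacetonate is −1; balancing the 0 overall charge requires Fe(III).
Fe sits in group 8, so the d-electron count is 8 − 3 = 5.
Counting donor atoms: 3×acetylacetonate (bidentate) → 6 donors. Coordination number = 6.
The spin state decides the count: Acetylacetonate is a weak-field ligand for a first-row metal, so the complex is high-spin.
An octahedral high-spin d⁵ ion is t₂g³e_g², giving 5 unpaired electrons.

5 unpaired electrons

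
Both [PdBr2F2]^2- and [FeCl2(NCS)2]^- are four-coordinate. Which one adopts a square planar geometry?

For [PdBr2F2]^2-: Summing ligand charges against the −2 overall charge gives an oxidation state of +2 for palladium. Pd sits in group 10, so the d-electron count is 10 − 2 = 8. A 4d d⁸ ion has a large crystal-field splitting; square planar leaves the high-energy d_{x²−y²} orbital empty and maximises CFSE. → square planar.
For [FeCl2(NCS)2]^-: Ligand charges: each chloride is −1; each isothiocyanate is −1. With an overall charge of −1 the iron centre must be in the +3 oxidation state. Fe sits in group 8, so the d-electron count is 8 − 3 = 5. A high-spin d⁵ ion has zero CFSE in either geometry, so four ligands adopt the sterically favoured tetrahedral geometry. → tetrahedral.

[PdBr2F2]^2-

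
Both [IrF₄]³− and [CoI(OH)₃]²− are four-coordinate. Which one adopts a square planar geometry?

For [IrF₄]³−: Ligand charges: each fluoride is −1. With an overall charge of −3 the iridium centre must be in the +1 oxidation state. Group 9 minus oxidation state 1 gives a d⁸ configuration. A 5d d⁸ ion has a large crystal-field splitting; square planar leaves the high-energy d_{x²−y²} orbital empty and maximises CFSE. → square planar.
For [CoI(OH)₃]²−: Ligand charges: each iodide is −1; each hydroxide is −1. With an overall charge of −2 the cobalt centre must be in the +2 oxidation state. Co sits in group 9, so the d-electron count is 9 − 2 = 7. For a high-spin 3d d⁷ ion with weak-field ligands the small Δₜ gives little square-planar CFSE advantage, so four ligands adopt the sterically favoured tetrahedral geometry. → tetrahedral.

[IrF₄]³−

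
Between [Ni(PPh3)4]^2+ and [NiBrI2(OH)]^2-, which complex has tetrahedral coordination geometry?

[NiBrI2(OH)]^2-

For [Ni(PPh3)4]^2+: Triphenylphosphine is neutral; balancing the +2 overall charge requires Ni(II). Group 10 minus oxidation state 2 gives a d⁸ configuration. Triphenylphosphine is a strong-field ligand (high in the spectrochemical series). A 3d d⁸ ion with strong-field ligands gains enough CFSE to favour square planar over tetrahedral. → square planar.
For [NiBrI2(OH)]^2-: Each bromide is −1; each iodide is −1; each hydroxide is −1; balancing the −2 overall charge requires Ni(II). Group 10 minus oxidation state 2 gives a d⁸ configuration. Bromide, hydroxide, and iodide are weak-field ligands. With weak-field ligands the CFSE gain from square planar is small, so a 3d d⁸ ion takes the sterically preferred tetrahedral geometry. → tetrahedral.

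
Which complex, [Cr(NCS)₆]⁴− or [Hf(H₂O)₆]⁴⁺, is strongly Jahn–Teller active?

[Cr(NCS)₆]⁴−

[Cr(NCS)₆]⁴−: Summing ligand charges against the −4 overall charge gives an oxidation state of +2 for chromium. Chromium is a group-6 element; Cr(II) is therefore d⁴. Isothiocyanate is a weak-field ligand for a first-row metal, so the complex is high-spin. The t₂g³e_g¹ (high-spin) configuration has an unevenly filled e_g set; the Jahn–Teller theorem predicts a tetragonal distortion (typically axial elongation) to lift the degeneracy.
[Hf(H₂O)₆]⁴⁺: Summing ligand charges against the +4 overall charge gives an oxidation state of +4 for hafnium. Hafnium is a group-4 element; Hf(IV) is therefore d⁰. The d⁰ configuration leaves the e_g set evenly filled (or empty) — no strong Jahn–Teller driving force.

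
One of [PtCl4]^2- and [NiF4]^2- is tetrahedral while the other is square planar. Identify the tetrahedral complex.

[NiF4]^2-

For [PtCl4]^2-: Summing ligand charges against the −2 overall charge gives an oxidation state of +2 for platinum. Platinum is a group-10 element; Pt(II) is therefore d⁸. A 5d d⁸ ion has a large crystal-field splitting; square planar leaves the high-energy d_{x²−y²} orbital empty and maximises CFSE. → square planar.
For [NiF4]^2-: Ligand charges: each fluoride is −1. With an overall charge of −2 the nickel centre must be in the +2 oxidation state. Ni sits in group 10, so the d-electron count is 10 − 2 = 8. Fluoride is a weak-field ligand. With weak-field ligands the CFSE gain from square planar is small, so a 3d d⁸ ion takes the sterically preferred tetrahedral geometry. → tetrahedral.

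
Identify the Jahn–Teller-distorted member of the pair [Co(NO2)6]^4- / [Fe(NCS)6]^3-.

[Co(NO2)6]^4-

[Co(NO2)6]^4-: Ligand charges: each nitro (N-bound nitrite) is −1. With an overall charge of −4 the cobalt centre must be in the +2 oxidation state. Co sits in group 9, so the d-electron count is 9 − 2 = 7. Nitro (N-bound nitrite) is a strong-field ligand (high in the spectrochemical series) for a first-row metal, so the complex is low-spin. The t₂g⁶e_g¹ (low-spin) configuration has an unevenly filled e_g set; the Jahn–Teller theorem predicts a tetragonal distortion (typically axial elongation) to lift the degeneracy.
[Fe(NCS)6]^3-: Each isothiocyanate is −1; balancing the −3 overall charge requires Fe(III). Fe sits in group 8, so the d-electron count is 8 − 3 = 5. Isothiocyanate is a weak-field ligand for a first-row metal, so the complex is high-spin. The d⁵ configuration leaves the e_g set evenly filled (or empty) — no strong Jahn–Teller driving force.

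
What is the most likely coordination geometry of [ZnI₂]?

Each iodide is −1; balancing the 0 overall charge requires Zn(II).
Zinc is a group-12 element; Zn(II) is therefore d¹⁰.
Coordination number: 2.
A d¹⁰ ion with only two ligands adopts a linear arrangement (sp hybridisation; no CFSE preference).

linear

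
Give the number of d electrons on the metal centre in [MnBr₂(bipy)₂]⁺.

Summing ligand charges against the +1 overall charge gives an oxidation state of +3 for manganese.
Group 7 minus oxidation state 3 gives a d⁴ configuration.

d4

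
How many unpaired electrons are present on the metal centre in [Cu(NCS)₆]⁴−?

Summing ligand charges against the −4 overall charge gives an oxidation state of +2 for copper.
Cu sits in group 11, so the d-electron count is 11 − 2 = 9.
In an octahedral field the d⁹ configuration is t₂g⁶e_g³ (only one arrangement possible), giving 1 unpaired electron.

1 unpaired electron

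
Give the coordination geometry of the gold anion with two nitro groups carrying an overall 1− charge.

linear

Summing ligand charges against the −1 overall charge gives an oxidation state of +1 for gold.
Gold is a group-11 element; Au(I) is therefore d¹⁰.
Coordination number: 2.
A d¹⁰ ion with only two ligands adopts a linear arrangement (sp hybridisation; no CFSE preference).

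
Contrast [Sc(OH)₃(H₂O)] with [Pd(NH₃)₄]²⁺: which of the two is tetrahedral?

[Sc(OH)₃(H₂O)]

For [Sc(OH)₃(H₂O)]: Ligand charges: each hydroxide is −1; water is neutral. With an overall charge of 0 the scandium centre must be in the +3 oxidation state. Sc sits in group 3, so the d-electron count is 3 − 3 = 0. A d⁰ ion has no crystal-field stabilisation preference between square planar and tetrahedral, so four ligands adopt the sterically favoured tetrahedral geometry. → tetrahedral.
For [Pd(NH₃)₄]²⁺: Ligand charges: ammonia is neutral. With an overall charge of +2 the palladium centre must be in the +2 oxidation state. Pd sits in group 10, so the d-electron count is 10 − 2 = 8. A 4d d⁸ ion has a large crystal-field splitting; square planar leaves the high-energy d_{x²−y²} orbital empty and maximises CFSE. → square planar.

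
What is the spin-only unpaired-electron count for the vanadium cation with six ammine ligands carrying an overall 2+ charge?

Ammonia is neutral; balancing the +2 overall charge requires V(II).
V sits in group 5, so the d-electron count is 5 − 2 = 3.
In an octahedral field the d³ configuration is t₂g³e_g⁰ (only one arrangement possible), giving 3 unpaired electrons.

3 unpaired electrons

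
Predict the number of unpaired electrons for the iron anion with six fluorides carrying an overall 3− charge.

5 unpaired electrons

Ligand charges: each fluoride is −1. With an overall charge of −3 the iron centre must be in the +3 oxidation state.
Fe sits in group 8, so the d-electron count is 8 − 3 = 5.
The spin state decides the count: Fluoride is a weak-field ligand for a first-row metal, so the complex is high-spin.
An octahedral high-spin d⁵ ion is t₂g³e_g², giving 5 unpaired electrons.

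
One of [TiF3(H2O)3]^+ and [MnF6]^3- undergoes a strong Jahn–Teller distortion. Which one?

[TiF3(H2O)3]^+: Each fluoride is −1; water is neutral; balancing the +1 overall charge requires Ti(IV). Titanium is a group-4 element; Ti(IV) is therefore d⁰. The d⁰ configuration leaves the e_g set evenly filled (or empty) — no strong Jahn–Teller driving force.
[MnF6]^3-: Summing ligand charges against the −3 overall charge gives an oxidation state of +3 for manganese. Manganese is a group-7 element; Mn(III) is therefore d⁴. Fluoride is a weak-field ligand for a first-row metal, so the complex is high-spin. The t₂g³e_g¹ (high-spin) configuration has an unevenly filled e_g set; the Jahn–Teller theorem predicts a tetragonal distortion (typically axial elongation) to lift the degeneracy.

[MnF6]^3-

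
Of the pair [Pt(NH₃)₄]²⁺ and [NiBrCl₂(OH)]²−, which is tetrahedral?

[NiBrCl₂(OH)]²−

For [Pt(NH₃)₄]²⁺: Ligand charges: ammonia is neutral. With an overall charge of +2 the platinum centre must be in the +2 oxidation state. Pt sits in group 10, so the d-electron count is 10 − 2 = 8. A 5d d⁸ ion has a large crystal-field splitting; square planar leaves the high-energy d_{x²−y²} orbital empty and maximises CFSE. → square planar.
For [NiBrCl₂(OH)]²−: Each bromide is −1; each chloride is −1; each hydroxide is −1; balancing the −2 overall charge requires Ni(II). Group 10 minus oxidation state 2 gives a d⁸ configuration. Bromide, chloride, and hydroxide are weak-field ligands. With weak-field ligands the CFSE gain from square planar is small, so a 3d d⁸ ion takes the sterically preferred tetrahedral geometry. → tetrahedral.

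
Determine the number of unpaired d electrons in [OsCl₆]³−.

1

Each chloride is −1; balancing the −3 overall charge requires Os(III).
Osmium is a group-8 element; Os(III) is therefore d⁵.
The spin state decides the count: a 5d ion has a large Δₒ and is invariably low-spin.
An octahedral low-spin d⁵ ion is t₂g⁵e_g⁰, giving 1 unpaired electron.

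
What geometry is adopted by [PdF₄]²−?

square planar

Ligand charges: each fluoride is −1. With an overall charge of −2 the palladium centre must be in the +2 oxidation state.
Palladium is a group-10 element; Pd(II) is therefore d⁸.
Coordination number: 4.
A 4d d⁸ ion has a large crystal-field splitting; square planar leaves the high-energy d_{x²−y²} orbital empty and maximises CFSE.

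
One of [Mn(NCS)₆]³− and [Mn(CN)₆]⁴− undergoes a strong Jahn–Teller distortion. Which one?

[Mn(NCS)₆]³−: Each isothiocyanate is −1; balancing the −3 overall charge requires Mn(III). Mn sits in group 7, so the d-electron count is 7 − 3 = 4. Isothiocyanate is a weak-field ligand for a first-row metal, so the complex is high-spin. The t₂g³e_g¹ (high-spin) configuration has an unevenly filled e_g set; the Jahn–Teller theorem predicts a tetragonal distortion (typically axial elongation) to lift the degeneracy.
[Mn(CN)₆]⁴−: Ligand charges: each cyanide is −1. With an overall charge of −4 the manganese centre must be in the +2 oxidation state. Group 7 minus oxidation state 2 gives a d⁵ configuration. Cyanide is a strong-field ligand (high in the spectrochemical series) for a first-row metal, so the complex is low-spin. The d⁵ configuration leaves the e_g set evenly filled (or empty) — no strong Jahn–Teller driving force.

[Mn(NCS)₆]³−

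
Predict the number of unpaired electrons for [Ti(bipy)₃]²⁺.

2,2′-bipyridine is neutral; balancing the +2 overall charge requires Ti(II).
Ti sits in group 4, so the d-electron count is 4 − 2 = 2.
Counting donor atoms: 3×2,2′-bipyridine (bidentate) → 6 donors. Coordination number = 6.
In an octahedral field the d² configuration is t₂g²e_g⁰ (only one arrangement possible), giving 2 unpaired electrons.

2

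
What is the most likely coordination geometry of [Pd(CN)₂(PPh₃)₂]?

Each cyanide is −1; triphenylphosphine is neutral; balancing the 0 overall charge requires Pd(II).
Pd sits in group 10, so the d-electron count is 10 − 2 = 8.
Coordination number: 4.
A 4d d⁸ ion has a large crystal-field splitting; square planar leaves the high-energy d_{x²−y²} orbital empty and maximises CFSE.

square planar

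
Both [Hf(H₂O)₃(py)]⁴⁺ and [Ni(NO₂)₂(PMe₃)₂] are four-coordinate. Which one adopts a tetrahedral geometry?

[Hf(H₂O)₃(py)]⁴⁺

For [Hf(H₂O)₃(py)]⁴⁺: Water is neutral; pyridine is neutral; balancing the +4 overall charge requires Hf(IV). Hafnium is a group-4 element; Hf(IV) is therefore d⁰. A d⁰ ion has no crystal-field stabilisation preference between square planar and tetrahedral, so four ligands adopt the sterically favoured tetrahedral geometry. → tetrahedral.
For [Ni(NO₂)₂(PMe₃)₂]: Ligand charges: each nitro (N-bound nitrite) is −1; trimethylphosphine is neutral. With an overall charge of 0 the nickel centre must be in the +2 oxidation state. Nickel is a group-10 element; Ni(II) is therefore d⁸. Nitro (N-bound nitrite) and trimethylphosphine are strong-field ligands (high in the spectrochemical series). A 3d d⁸ ion with strong-field ligands gains enough CFSE to favour square planar over tetrahedral. → square planar.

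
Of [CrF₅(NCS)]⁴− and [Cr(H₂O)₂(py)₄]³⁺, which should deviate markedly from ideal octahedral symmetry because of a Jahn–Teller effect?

[CrF₅(NCS)]⁴−

[CrF₅(NCS)]⁴−: Each fluoride is −1; each isothiocyanate is −1; balancing the −4 overall charge requires Cr(II). Group 6 minus oxidation state 2 gives a d⁴ configuration. Fluoride and isothiocyanate are weak-field ligands for a first-row metal, so the complex is high-spin. The t₂g³e_g¹ (high-spin) configuration has an unevenly filled e_g set; the Jahn–Teller theorem predicts a tetragonal distortion (typically axial elongation) to lift the degeneracy.
[Cr(H₂O)₂(py)₄]³⁺: Summing ligand charges against the +3 overall charge gives an oxidation state of +3 for chromium. Group 6 minus oxidation state 3 gives a d³ configuration. The d³ configuration leaves the e_g set evenly filled (or empty) — no strong Jahn–Teller driving force.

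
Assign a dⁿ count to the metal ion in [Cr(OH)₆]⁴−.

d4

Ligand charges: each hydroxide is −1. With an overall charge of −4 the chromium centre must be in the +2 oxidation state.
Cr sits in group 6, so the d-electron count is 6 − 2 = 4.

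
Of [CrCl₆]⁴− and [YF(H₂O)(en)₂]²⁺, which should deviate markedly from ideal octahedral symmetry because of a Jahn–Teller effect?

[CrCl₆]⁴−: Summing ligand charges against the −4 overall charge gives an oxidation state of +2 for chromium. Chromium is a group-6 element; Cr(II) is therefore d⁴. Chloride is a weak-field ligand for a first-row metal, so the complex is high-spin. The t₂g³e_g¹ (high-spin) configuration has an unevenly filled e_g set; the Jahn–Teller theorem predicts a tetragonal distortion (typically axial elongation) to lift the degeneracy.
[YF(H₂O)(en)₂]²⁺: Each fluoride is −1; water is neutral; ethylenediamine is neutral; balancing the +2 overall charge requires Y(III). Group 3 minus oxidation state 3 gives a d⁰ configuration. The d⁰ configuration leaves the e_g set evenly filled (or empty) — no strong Jahn–Teller driving force.

[CrCl₆]⁴−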